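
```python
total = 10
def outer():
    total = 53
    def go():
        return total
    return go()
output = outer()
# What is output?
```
53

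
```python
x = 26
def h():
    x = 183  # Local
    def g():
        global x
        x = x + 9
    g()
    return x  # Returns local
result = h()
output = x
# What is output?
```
35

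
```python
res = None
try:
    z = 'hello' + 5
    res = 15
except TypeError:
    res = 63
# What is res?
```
63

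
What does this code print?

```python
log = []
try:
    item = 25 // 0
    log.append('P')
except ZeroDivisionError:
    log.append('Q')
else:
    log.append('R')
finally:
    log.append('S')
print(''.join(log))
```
QS

Exception: except runs, else skipped, finally runs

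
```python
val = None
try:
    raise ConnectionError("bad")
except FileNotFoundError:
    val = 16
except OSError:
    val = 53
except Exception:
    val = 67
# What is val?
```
53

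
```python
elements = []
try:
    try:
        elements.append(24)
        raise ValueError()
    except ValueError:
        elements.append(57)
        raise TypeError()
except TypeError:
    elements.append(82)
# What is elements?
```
[24, 57, 82]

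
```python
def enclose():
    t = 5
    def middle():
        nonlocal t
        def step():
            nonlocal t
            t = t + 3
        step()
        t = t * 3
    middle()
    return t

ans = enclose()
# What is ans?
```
24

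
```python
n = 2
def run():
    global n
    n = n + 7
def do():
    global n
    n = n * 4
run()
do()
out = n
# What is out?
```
36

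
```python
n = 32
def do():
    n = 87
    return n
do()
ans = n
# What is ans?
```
32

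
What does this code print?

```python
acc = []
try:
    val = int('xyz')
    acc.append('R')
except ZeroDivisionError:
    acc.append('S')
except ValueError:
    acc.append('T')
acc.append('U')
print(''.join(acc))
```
TU

ValueError is caught by its specific handler, not ZeroDivisionError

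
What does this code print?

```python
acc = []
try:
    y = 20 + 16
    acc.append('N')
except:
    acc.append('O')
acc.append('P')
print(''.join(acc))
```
NP

No exception, try block completes normally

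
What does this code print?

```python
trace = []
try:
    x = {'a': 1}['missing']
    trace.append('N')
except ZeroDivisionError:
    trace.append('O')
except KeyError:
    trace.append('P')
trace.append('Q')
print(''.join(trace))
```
PQ

KeyError is caught by its specific handler, not ZeroDivisionError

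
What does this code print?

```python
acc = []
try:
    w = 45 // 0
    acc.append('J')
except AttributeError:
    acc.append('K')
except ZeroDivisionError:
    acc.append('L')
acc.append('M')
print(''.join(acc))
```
LM

ZeroDivisionError is caught by its specific handler, not AttributeError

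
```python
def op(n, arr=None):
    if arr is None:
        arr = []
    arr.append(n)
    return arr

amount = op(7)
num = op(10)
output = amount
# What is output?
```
[7]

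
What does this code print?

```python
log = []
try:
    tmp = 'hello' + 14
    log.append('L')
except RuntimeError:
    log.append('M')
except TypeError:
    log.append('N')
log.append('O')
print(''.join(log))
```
NO

TypeError is caught by its specific handler, not RuntimeError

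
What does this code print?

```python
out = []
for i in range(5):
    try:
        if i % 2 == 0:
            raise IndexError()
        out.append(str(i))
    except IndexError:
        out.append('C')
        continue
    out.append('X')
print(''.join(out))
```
C1XC3XC

continue in except skips rest of loop body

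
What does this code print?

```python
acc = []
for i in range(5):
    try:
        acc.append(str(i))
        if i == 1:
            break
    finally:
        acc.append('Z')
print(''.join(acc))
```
0Z1Z

finally runs even when breaking out of loop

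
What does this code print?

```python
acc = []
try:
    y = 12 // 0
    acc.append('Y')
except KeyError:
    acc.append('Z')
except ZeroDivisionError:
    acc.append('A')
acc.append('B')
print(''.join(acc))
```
AB

ZeroDivisionError is caught by its specific handler, not KeyError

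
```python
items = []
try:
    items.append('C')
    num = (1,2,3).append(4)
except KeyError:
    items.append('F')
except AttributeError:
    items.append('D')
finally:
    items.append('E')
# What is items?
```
['C', 'D', 'E']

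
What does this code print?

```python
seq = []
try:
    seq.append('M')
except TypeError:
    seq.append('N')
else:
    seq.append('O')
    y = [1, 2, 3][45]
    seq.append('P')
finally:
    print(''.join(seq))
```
MO

Try succeeds, else appends 'O', IndexError in else is uncaught, finally prints before exception propagates ('P' never appended)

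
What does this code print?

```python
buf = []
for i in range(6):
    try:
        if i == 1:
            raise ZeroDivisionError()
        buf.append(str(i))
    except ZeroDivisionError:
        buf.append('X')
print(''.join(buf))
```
0X2345

Exception on i=1 caught, loop continues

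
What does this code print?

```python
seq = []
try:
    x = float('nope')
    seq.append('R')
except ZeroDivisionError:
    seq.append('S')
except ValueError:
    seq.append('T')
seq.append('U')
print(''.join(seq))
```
TU

ValueError is caught by its specific handler, not ZeroDivisionError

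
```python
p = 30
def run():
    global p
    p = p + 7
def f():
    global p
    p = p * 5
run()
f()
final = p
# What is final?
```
185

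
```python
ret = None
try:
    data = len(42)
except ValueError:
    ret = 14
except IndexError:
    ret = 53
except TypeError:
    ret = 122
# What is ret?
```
122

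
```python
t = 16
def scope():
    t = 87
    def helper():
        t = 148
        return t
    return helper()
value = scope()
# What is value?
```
148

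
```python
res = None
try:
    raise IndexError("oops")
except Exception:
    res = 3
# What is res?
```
3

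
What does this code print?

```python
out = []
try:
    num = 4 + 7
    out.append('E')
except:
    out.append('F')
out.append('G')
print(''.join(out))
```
EG

No exception, try block completes normally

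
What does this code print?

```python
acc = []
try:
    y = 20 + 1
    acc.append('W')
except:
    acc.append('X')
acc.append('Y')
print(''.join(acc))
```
WY

No exception, try block completes normally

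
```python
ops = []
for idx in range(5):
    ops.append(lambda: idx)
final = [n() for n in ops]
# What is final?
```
[4, 4, 4, 4, 4]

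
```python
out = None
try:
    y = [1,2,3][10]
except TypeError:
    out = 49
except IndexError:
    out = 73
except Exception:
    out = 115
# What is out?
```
73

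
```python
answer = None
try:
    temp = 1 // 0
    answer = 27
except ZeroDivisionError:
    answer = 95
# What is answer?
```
95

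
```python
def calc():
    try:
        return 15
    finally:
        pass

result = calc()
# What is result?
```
15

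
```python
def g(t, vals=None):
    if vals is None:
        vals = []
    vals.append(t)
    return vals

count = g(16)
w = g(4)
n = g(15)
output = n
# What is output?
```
[15]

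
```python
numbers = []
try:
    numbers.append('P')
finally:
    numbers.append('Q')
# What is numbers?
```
['P', 'Q']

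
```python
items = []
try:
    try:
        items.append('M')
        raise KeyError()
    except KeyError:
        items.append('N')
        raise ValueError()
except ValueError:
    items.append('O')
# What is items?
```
['M', 'N', 'O']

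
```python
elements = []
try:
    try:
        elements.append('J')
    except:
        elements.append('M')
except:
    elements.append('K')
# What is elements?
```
['J']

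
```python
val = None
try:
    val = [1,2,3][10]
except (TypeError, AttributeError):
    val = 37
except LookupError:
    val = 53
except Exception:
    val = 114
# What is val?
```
53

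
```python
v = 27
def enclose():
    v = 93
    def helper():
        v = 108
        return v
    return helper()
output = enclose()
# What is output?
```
108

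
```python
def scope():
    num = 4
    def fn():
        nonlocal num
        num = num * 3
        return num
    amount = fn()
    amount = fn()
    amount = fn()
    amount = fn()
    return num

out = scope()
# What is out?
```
324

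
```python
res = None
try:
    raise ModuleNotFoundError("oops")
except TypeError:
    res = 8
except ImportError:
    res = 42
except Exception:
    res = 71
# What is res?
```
42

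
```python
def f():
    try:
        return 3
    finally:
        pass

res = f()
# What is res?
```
3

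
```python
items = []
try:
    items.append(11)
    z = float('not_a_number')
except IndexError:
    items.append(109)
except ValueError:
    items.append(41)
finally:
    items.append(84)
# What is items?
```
[11, 41, 84]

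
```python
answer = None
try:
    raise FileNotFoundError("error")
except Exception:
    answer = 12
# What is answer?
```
12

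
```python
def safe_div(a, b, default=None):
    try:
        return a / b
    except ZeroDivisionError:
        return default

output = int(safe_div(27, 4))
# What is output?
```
6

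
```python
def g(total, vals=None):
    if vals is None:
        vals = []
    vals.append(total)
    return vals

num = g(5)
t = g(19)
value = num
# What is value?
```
[5]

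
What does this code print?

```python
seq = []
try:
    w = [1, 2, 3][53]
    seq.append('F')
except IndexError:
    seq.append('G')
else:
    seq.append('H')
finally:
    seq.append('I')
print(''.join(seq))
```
GI

Exception: except runs, else skipped, finally runs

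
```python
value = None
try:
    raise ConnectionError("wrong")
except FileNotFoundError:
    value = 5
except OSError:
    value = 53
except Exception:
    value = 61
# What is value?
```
53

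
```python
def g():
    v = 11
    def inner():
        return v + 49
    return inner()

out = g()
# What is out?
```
60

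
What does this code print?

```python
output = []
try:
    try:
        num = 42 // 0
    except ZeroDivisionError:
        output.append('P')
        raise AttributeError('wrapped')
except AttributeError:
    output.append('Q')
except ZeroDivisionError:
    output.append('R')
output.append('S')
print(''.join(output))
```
PQS

AttributeError raised and caught, original ZeroDivisionError not re-raised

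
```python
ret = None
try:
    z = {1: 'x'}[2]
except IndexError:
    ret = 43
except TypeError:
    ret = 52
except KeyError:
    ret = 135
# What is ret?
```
135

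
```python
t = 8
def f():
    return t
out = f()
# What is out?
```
8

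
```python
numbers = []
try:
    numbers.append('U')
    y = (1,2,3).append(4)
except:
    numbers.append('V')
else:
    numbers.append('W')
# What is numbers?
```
['U', 'V']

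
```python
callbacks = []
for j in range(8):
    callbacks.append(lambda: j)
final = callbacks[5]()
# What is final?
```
7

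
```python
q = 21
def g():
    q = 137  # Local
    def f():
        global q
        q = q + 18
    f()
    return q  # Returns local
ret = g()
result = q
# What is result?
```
39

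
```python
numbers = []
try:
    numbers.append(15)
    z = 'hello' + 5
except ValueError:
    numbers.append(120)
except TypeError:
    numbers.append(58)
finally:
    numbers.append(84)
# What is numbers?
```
[15, 58, 84]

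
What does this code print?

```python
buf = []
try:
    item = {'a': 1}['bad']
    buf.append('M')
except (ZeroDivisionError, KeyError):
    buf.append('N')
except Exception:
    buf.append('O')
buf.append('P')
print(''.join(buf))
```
NP

KeyError matches tuple containing it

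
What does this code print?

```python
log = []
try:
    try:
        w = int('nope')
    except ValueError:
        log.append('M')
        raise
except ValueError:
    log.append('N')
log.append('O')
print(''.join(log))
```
MNO

raise without argument re-raises current exception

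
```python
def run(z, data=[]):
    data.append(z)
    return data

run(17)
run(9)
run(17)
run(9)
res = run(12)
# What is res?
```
[17, 9, 17, 9, 12]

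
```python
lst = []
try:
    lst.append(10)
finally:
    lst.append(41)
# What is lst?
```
[10, 41]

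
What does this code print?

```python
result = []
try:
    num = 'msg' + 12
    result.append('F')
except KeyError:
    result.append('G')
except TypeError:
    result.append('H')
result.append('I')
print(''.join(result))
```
HI

TypeError is caught by its specific handler, not KeyError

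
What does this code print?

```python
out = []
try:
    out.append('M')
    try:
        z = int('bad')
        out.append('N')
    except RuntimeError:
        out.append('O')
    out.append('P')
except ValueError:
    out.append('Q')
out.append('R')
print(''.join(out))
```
MQR

Inner handler doesn't match, propagates to outer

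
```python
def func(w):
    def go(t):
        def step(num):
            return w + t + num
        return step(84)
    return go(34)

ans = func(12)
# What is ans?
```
130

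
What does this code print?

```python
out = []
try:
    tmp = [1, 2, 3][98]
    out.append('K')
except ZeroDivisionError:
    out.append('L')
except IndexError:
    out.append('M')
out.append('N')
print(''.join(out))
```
MN

IndexError is caught by its specific handler, not ZeroDivisionError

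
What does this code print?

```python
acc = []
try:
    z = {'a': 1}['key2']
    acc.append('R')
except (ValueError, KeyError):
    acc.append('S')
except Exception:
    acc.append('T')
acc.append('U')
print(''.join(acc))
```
SU

KeyError matches tuple containing it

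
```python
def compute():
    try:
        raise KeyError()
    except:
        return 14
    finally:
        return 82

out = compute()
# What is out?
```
82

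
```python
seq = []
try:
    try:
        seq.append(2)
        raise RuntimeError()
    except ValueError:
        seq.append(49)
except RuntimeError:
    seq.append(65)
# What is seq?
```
[2, 65]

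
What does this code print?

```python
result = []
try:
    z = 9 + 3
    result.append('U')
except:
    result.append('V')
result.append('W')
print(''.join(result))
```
UW

No exception, try block completes normally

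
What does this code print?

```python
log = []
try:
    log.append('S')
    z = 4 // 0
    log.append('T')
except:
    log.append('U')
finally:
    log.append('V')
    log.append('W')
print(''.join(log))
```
SUVW

Code before exception runs, then except, then all of finally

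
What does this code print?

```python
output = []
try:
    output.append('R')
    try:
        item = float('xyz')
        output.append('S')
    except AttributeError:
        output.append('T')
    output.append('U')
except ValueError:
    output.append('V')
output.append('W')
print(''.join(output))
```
RVW

Inner handler doesn't match, propagates to outer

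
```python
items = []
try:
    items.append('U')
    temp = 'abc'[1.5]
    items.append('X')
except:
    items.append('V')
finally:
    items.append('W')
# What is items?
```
['U', 'V', 'W']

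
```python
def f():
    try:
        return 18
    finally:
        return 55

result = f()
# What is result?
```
55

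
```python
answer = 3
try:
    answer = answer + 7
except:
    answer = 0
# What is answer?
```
10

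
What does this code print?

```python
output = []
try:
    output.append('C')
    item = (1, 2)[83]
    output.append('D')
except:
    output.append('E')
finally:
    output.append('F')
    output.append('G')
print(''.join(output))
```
CEFG

Code before exception runs, then except, then all of finally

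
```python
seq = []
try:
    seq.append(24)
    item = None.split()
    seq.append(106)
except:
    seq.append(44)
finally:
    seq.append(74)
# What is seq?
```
[24, 44, 74]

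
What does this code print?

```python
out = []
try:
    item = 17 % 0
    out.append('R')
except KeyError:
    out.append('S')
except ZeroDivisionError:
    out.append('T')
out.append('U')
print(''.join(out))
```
TU

ZeroDivisionError is caught by its specific handler, not KeyError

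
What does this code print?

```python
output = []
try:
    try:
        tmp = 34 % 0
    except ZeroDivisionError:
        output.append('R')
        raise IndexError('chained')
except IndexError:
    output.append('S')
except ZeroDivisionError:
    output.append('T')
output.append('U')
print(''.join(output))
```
RSU

IndexError raised and caught, original ZeroDivisionError not re-raised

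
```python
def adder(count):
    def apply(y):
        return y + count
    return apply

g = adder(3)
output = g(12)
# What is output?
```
15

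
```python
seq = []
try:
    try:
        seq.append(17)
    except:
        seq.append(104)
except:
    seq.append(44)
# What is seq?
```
[17]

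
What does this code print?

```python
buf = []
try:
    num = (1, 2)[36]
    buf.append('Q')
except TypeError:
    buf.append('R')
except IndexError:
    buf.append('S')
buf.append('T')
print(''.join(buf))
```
ST

IndexError is caught by its specific handler, not TypeError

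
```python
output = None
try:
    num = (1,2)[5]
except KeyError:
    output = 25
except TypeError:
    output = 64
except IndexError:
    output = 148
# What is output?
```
148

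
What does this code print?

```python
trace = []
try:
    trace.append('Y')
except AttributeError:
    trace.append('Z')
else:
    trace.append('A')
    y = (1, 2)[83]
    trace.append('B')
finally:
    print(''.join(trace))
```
YA

Try succeeds, else appends 'A', IndexError in else is uncaught, finally prints before exception propagates ('B' never appended)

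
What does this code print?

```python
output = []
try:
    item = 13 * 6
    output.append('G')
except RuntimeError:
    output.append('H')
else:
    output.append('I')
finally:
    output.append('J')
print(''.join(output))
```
GIJ

else runs before finally when no exception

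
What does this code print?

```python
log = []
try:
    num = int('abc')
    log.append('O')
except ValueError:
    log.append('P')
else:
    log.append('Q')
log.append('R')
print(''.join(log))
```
PR

else block skipped when exception is caught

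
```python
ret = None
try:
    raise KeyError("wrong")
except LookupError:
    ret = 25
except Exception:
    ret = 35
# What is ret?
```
25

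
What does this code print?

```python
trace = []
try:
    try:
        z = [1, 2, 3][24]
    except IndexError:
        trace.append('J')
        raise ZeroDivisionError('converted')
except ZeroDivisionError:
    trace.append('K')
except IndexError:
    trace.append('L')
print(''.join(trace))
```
JK

New ZeroDivisionError raised, caught by outer ZeroDivisionError handler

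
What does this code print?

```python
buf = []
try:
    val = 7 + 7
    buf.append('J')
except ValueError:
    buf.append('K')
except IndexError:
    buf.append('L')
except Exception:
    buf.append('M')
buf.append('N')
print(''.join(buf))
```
JN

No exception, try block completes normally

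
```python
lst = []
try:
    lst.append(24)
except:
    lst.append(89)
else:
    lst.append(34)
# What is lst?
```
[24, 34]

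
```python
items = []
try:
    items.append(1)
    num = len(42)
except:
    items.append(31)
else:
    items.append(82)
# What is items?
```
[1, 31]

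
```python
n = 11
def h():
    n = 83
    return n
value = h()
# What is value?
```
83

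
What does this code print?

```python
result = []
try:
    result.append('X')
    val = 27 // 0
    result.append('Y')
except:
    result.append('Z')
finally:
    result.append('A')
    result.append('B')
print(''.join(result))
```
XZAB

Code before exception runs, then except, then all of finally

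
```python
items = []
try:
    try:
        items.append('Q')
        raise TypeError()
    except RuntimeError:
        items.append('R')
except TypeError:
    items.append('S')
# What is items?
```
['Q', 'S']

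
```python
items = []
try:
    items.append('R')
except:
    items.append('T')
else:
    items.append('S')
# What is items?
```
['R', 'S']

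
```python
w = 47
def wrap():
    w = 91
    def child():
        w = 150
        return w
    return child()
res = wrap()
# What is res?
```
150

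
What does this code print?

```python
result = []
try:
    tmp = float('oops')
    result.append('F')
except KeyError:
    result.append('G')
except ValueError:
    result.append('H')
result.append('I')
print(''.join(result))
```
HI

ValueError is caught by its specific handler, not KeyError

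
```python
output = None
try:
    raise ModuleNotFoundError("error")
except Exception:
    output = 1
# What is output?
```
1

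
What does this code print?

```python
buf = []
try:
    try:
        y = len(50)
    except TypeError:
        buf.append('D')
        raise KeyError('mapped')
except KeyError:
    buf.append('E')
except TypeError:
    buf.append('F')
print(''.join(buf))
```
DE

New KeyError raised, caught by outer KeyError handler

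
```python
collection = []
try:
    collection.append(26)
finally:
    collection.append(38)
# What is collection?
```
[26, 38]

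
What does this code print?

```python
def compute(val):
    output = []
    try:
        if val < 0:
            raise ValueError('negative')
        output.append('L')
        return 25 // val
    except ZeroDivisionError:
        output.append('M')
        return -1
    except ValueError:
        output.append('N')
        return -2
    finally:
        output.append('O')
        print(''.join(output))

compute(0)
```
LMO

val=0 causes ZeroDivisionError, caught, finally prints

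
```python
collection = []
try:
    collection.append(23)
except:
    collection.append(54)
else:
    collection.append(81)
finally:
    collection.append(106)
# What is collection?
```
[23, 81, 106]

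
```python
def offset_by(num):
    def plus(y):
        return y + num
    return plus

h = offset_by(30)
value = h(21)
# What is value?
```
51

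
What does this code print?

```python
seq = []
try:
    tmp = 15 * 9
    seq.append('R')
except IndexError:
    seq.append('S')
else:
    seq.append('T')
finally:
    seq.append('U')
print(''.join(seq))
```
RTU

else runs before finally when no exception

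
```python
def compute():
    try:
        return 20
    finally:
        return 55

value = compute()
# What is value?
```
55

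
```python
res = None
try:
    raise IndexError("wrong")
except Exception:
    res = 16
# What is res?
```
16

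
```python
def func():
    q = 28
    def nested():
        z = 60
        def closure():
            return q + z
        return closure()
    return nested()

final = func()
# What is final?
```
88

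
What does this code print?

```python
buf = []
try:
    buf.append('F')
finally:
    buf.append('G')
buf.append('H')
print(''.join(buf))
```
FGH

try/finally without except, no exception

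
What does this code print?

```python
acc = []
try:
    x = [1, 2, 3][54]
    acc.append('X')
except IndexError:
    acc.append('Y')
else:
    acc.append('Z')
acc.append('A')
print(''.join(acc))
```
YA

else block skipped when exception is caught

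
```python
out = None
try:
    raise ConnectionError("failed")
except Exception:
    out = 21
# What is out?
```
21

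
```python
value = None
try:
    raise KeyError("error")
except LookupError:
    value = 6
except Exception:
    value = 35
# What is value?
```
6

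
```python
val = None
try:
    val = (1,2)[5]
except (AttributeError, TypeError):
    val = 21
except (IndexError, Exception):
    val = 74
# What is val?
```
74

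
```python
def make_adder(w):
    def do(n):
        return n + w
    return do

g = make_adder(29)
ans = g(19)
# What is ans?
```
48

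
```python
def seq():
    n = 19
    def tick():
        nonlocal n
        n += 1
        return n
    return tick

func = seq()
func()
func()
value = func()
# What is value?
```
22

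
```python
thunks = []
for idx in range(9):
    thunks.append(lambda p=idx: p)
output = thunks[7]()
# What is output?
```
7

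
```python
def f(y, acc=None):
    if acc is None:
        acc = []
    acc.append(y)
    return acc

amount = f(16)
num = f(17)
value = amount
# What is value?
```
[16]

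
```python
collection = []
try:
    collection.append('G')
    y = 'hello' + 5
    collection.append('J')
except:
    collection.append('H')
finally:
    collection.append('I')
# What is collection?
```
['G', 'H', 'I']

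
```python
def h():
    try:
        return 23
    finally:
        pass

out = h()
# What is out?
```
23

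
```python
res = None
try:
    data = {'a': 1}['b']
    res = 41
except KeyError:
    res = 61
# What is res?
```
61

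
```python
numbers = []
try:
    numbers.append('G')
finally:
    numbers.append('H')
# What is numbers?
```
['G', 'H']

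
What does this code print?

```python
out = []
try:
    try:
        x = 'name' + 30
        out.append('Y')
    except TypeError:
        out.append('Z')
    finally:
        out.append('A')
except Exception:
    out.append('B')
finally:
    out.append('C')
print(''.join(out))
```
ZAC

Both finally blocks run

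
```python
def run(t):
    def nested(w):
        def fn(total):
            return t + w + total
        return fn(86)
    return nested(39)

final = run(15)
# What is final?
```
140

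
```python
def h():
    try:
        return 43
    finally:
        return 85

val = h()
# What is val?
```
85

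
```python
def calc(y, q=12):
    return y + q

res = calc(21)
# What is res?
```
33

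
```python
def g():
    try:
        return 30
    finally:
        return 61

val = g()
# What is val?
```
61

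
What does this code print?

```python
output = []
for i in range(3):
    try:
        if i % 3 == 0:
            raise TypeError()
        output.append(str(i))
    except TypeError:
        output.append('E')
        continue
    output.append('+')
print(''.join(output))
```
E1+2+

continue in except skips rest of loop body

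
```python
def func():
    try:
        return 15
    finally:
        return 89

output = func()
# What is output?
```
89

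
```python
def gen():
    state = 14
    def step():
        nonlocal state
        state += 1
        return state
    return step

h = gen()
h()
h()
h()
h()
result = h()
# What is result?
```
19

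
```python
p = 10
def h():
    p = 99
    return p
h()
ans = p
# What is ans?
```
10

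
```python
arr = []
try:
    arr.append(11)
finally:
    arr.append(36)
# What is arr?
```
[11, 36]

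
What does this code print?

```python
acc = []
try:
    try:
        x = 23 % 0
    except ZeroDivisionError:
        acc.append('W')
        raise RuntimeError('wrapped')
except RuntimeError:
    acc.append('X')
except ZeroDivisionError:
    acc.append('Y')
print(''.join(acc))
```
WX

New RuntimeError raised, caught by outer RuntimeError handler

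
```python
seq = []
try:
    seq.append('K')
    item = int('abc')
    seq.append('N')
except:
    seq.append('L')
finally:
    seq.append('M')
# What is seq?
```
['K', 'L', 'M']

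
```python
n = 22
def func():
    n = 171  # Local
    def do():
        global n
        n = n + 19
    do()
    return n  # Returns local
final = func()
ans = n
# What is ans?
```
41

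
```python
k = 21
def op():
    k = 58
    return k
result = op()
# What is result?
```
58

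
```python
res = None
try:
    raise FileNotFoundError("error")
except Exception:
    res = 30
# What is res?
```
30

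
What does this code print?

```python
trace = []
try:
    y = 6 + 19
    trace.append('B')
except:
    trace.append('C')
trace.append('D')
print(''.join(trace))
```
BD

No exception, try block completes normally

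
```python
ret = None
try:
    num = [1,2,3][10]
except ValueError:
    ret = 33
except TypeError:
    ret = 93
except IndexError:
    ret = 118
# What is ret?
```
118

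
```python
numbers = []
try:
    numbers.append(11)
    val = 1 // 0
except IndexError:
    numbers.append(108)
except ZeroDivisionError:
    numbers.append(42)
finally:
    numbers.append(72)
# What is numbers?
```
[11, 42, 72]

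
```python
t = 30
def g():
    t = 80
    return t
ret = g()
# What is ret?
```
80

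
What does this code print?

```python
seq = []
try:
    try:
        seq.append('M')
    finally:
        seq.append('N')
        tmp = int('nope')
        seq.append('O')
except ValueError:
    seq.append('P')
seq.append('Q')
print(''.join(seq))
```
MNPQ

Exception in inner finally caught by outer except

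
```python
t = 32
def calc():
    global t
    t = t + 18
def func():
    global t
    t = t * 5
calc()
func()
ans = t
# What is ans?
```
250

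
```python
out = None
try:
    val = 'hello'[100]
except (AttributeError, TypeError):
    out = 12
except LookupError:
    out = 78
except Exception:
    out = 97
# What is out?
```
78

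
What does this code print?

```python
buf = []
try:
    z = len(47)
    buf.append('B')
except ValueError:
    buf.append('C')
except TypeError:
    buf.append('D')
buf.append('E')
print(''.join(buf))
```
DE

TypeError is caught by its specific handler, not ValueError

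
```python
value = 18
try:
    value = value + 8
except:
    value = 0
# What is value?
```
26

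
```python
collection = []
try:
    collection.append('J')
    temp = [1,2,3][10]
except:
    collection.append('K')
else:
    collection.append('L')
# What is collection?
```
['J', 'K']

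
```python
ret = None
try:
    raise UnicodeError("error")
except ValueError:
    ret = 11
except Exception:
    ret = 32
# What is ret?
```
11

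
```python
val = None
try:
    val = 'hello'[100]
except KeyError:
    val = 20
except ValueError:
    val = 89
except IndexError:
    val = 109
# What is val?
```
109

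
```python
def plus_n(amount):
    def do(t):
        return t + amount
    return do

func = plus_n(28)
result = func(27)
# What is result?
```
55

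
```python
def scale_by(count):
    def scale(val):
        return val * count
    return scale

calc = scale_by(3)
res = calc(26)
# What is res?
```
78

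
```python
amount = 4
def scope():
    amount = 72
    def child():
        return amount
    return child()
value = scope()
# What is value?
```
72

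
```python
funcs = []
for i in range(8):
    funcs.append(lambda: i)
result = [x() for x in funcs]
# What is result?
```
[7, 7, 7, 7, 7, 7, 7, 7]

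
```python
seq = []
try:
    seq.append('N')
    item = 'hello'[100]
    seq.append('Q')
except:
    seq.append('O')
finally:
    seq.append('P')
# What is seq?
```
['N', 'O', 'P']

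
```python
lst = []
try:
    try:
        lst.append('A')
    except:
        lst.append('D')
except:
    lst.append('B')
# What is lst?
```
['A']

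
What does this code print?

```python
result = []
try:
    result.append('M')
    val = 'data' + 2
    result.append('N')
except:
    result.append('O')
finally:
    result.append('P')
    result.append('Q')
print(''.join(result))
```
MOPQ

Code before exception runs, then except, then all of finally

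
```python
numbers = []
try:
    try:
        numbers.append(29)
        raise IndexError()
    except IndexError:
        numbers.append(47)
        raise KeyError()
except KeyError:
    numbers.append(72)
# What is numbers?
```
[29, 47, 72]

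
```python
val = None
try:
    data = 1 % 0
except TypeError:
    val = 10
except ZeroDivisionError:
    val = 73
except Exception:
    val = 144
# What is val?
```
73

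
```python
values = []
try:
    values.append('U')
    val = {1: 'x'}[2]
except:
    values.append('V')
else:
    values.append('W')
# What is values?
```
['U', 'V']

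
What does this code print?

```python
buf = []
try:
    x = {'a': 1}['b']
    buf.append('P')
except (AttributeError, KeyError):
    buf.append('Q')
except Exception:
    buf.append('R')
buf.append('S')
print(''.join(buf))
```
QS

KeyError matches tuple containing it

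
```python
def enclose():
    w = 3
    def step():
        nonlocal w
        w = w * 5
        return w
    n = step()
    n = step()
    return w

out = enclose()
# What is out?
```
75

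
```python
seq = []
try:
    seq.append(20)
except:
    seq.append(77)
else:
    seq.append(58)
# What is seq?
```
[20, 58]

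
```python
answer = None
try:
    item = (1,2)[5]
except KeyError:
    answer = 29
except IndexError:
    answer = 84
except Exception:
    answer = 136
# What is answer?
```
84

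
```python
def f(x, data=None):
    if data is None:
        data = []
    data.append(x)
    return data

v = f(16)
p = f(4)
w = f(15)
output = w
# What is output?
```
[15]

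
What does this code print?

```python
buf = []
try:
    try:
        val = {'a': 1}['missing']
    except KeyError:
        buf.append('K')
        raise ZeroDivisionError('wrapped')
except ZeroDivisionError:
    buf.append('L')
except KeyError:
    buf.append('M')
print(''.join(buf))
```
KL

New ZeroDivisionError raised, caught by outer ZeroDivisionError handler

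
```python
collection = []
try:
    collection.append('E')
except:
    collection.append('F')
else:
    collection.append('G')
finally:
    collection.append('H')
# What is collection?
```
['E', 'G', 'H']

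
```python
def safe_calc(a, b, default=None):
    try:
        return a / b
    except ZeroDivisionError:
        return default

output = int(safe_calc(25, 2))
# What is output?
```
12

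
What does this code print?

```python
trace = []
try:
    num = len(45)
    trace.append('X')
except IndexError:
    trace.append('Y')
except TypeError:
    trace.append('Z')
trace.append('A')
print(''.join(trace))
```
ZA

TypeError is caught by its specific handler, not IndexError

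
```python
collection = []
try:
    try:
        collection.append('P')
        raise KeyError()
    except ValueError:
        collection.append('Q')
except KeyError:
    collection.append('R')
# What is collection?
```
['P', 'R']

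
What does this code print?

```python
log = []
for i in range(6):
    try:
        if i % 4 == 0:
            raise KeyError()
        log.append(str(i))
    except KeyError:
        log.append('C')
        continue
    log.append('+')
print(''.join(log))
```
C1+2+3+C5+

continue in except skips rest of loop body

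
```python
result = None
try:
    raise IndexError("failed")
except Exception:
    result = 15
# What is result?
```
15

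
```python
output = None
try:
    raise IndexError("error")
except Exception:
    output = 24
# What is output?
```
24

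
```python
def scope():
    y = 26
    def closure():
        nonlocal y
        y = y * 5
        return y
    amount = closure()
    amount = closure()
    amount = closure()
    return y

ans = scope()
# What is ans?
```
3250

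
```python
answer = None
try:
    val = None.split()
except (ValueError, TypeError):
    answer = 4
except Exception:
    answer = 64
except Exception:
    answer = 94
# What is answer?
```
64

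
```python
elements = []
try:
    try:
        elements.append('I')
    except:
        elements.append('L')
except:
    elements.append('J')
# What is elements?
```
['I']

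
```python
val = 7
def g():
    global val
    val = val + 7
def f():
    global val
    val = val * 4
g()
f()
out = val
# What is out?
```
56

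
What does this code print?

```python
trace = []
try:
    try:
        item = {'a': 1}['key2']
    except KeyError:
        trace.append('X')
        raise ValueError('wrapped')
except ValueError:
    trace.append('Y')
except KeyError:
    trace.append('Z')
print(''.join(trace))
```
XY

New ValueError raised, caught by outer ValueError handler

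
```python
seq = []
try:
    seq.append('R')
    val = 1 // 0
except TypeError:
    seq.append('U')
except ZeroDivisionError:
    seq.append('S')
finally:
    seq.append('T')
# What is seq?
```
['R', 'S', 'T']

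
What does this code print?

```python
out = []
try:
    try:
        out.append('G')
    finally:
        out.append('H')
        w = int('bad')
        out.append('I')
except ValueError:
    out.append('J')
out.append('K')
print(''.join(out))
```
GHJK

Exception in inner finally caught by outer except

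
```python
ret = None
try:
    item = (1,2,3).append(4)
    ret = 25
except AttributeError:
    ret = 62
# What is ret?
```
62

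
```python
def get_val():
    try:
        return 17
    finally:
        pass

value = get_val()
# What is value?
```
17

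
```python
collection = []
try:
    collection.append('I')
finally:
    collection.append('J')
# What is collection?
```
['I', 'J']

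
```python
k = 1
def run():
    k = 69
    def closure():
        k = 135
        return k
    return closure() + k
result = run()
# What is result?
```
204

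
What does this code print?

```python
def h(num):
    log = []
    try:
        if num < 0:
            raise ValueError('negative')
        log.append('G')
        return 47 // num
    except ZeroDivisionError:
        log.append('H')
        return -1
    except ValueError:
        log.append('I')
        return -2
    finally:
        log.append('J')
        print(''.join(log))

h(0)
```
GHJ

num=0 causes ZeroDivisionError, caught, finally prints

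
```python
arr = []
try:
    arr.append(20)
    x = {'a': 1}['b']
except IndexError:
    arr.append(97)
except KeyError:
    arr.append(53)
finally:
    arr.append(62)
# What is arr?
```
[20, 53, 62]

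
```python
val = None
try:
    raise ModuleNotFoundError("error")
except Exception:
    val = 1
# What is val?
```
1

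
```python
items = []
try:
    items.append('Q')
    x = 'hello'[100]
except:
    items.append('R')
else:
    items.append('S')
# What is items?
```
['Q', 'R']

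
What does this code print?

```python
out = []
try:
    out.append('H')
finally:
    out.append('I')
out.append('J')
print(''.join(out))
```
HIJ

try/finally without except, no exception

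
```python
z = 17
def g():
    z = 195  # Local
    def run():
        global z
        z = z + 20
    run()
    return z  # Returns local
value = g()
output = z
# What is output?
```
37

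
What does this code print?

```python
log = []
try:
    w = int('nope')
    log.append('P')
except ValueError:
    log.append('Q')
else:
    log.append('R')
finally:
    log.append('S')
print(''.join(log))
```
QS

Exception: except runs, else skipped, finally runs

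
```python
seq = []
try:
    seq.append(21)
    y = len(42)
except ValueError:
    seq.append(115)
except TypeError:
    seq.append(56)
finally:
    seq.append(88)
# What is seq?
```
[21, 56, 88]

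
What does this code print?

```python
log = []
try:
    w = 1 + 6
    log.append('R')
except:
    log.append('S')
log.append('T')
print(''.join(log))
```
RT

No exception, try block completes normally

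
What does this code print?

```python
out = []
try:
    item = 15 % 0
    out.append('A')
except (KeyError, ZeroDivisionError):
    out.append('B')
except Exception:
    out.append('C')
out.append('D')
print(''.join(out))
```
BD

ZeroDivisionError matches tuple containing it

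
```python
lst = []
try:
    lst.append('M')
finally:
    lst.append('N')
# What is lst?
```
['M', 'N']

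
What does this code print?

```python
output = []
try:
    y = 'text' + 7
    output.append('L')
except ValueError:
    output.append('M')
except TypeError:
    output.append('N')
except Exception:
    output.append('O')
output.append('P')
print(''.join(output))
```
NP

TypeError matches before generic Exception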